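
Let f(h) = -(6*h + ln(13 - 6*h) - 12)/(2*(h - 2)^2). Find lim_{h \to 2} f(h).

Direct substitution gives 0/0.
Apply L'Hôpital: lim (6 - 6/(13 - 6*h))/(8 - 4*h), still 0/0.
After 2 applications of L'Hôpital's rule the quotient is (-36/(13 - 6*h)^2)/(-4); substituting h = 2 gives 9.

9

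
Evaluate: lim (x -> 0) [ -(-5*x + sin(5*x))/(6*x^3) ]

125/36

Direct substitution gives 0/0.
Apply L'Hôpital: lim (5*cos(5*x) - 5)/(-18*x^2), still 0/0.
Apply L'Hôpital: lim (-25*sin(5*x))/(-36*x), still 0/0.
After 3 applications of L'Hôpital's rule the quotient is (-125*cos(5*x))/(-36); substituting x = 0 gives 125/36.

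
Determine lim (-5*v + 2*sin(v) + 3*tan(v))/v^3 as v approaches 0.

Substitution gives 0/0 (the numerator vanishes to order 3).
Expand each term to order v^3: the coefficient of v^3 in 2·sin(v) is -1/3 and in 3·tan(v) is 1.
Lower-order terms cancel with the polynomial part, so the numerator is (2/3)·v^3 + o(v^3), and the limit is (2/3)/(1) = 2/3.

2/3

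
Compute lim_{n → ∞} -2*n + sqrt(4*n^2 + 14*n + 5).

An ∞ − ∞ form. Rationalising with the conjugate, the difference becomes (14n + 5) / (√(4*n^2 + 14*n + 5) + 2n).
For large n the denominator behaves like 2·2n, so the quotient tends to 14/4 = 7/2.

7/2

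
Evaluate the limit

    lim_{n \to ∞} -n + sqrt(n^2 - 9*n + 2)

-9/2

This has the form ∞ − ∞. Multiply and divide by the conjugate √(n^2 - 9*n + 2) + n.
That gives (-9n + 2) / (√(n^2 - 9*n + 2) + n).
Divide numerator and denominator by n: the limit is -9/(2·1) = -9/2.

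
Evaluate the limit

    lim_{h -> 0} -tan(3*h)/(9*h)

Substitution gives 0/0.
Since tan(u)/u → 1 as u → 0, tan(3h)/(3h) → 1 and the limit is 3/(-9) = -1/3.

-1/3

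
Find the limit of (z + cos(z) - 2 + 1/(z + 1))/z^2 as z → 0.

1/2

Substitution gives 0/0 (the numerator vanishes to order 2).
Expand each term to order z^2: the coefficient of z^2 in 1/(1 + z) is 1 and in cos(z) is -1/2.
Lower-order terms cancel with the polynomial part, so the numerator is (1/2)·z^2 + o(z^2), and the limit is (1/2)/(1) = 1/2.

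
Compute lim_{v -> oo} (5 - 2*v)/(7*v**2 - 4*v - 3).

0

The denominator has degree 2 and the numerator degree 1. Dividing numerator and denominator by v^2 sends every term to 0 except the leading denominator term, so the limit is 0.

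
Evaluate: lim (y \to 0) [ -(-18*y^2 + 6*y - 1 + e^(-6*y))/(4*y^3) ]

Direct substitution gives 0/0.
Apply L'Hôpital: lim (-36*y + 6 - 6*e^(-6*y))/(-12*y^2), still 0/0.
Apply L'Hôpital: lim (-36 + 36*e^(-6*y))/(-24*y), still 0/0.
After 3 applications of L'Hôpital's rule the quotient is (-216*e^(-6*y))/(-24); substituting y = 0 gives 9.

9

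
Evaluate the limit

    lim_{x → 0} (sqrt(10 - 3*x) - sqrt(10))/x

-3*√(10)/20

Substitution gives 0/0. Multiply numerator and denominator by the conjugate √(10 - 3x) + √10.
The numerator becomes (10 - 3x) − 10 = -3x, so the expression simplifies to -3/(√(10 - 3x) + √10).
Letting x → 0 gives -3/(2√10) = -3*√(10)/20.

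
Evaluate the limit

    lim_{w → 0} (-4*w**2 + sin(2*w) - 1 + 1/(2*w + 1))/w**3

Substitution gives 0/0 (the numerator vanishes to order 3).
Expand each term to order w^3: the coefficient of w^3 in sin(2w) is -4/3 and in 1/(1 + 2w) is -8.
Lower-order terms cancel with the polynomial part, so the numerator is (-28/3)·w^3 + o(w^3), and the limit is (-28/3)/(1) = -28/3.

-28/3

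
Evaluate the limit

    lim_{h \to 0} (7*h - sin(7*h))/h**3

Direct substitution gives 0/0.
Apply L'Hôpital: lim (7 - 7*cos(7*h))/(3*h^2), still 0/0.
Apply L'Hôpital: lim (49*sin(7*h))/(6*h), still 0/0.
After 3 applications of L'Hôpital's rule the quotient is (343*cos(7*h))/(6); substituting h = 0 gives 343/6.

343/6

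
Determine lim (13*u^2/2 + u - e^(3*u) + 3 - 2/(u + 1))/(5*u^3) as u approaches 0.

-1/2

Substitution gives 0/0; apply L'Hôpital's rule 3 times.
After differentiating numerator and denominator 3 times the quotient is (-27*e^(3*u) + 12/(u + 1)^4)/(30); at u = 0 this is -1/2.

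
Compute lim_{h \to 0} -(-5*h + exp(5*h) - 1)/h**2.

-25/2

Direct substitution gives 0/0.
Apply L'Hôpital: lim (5*e^(5*h) - 5)/(-2*h), still 0/0.
After 2 applications of L'Hôpital's rule the quotient is (25*e^(5*h))/(-2); substituting h = 0 gives -25/2.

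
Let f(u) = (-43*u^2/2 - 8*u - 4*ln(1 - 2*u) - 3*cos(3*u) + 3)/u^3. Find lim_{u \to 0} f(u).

32/3

Substitution gives 0/0 (the numerator vanishes to order 3).
Expand each term to order u^3: the coefficient of u^3 in -4·ln(1 - 2u) is 32/3 and in -3·cos(3u) is 0.
Lower-order terms cancel with the polynomial part, so the numerator is (32/3)·u^3 + o(u^3), and the limit is (32/3)/(1) = 32/3.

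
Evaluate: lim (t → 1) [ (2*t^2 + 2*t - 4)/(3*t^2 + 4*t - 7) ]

At t = 1 both the top and bottom vanish — a removable singularity. Factoring out (t - 1) from each leaves (2*t + 4)/(3*t + 7), which at t = 1 equals 3/5.

3/5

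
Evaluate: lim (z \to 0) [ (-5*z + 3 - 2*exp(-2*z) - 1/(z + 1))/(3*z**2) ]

-5/3

Substitution gives 0/0 (the numerator vanishes to order 2).
Expand each term to order z^2: the coefficient of z^2 in −1/(1 + z) is -1 and in -2·e^(-2z) is -4.
Lower-order terms cancel with the polynomial part, so the numerator is (-5)·z^2 + o(z^2), and the limit is (-5)/(3) = -5/3.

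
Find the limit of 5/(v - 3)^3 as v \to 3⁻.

-∞

As v → 3⁻, (v - 3) → 0⁻, so (v - 3)^3 → 0⁻ and 5/(v - 3)^3 → -∞.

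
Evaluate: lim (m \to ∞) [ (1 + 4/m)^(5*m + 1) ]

e^(20)

Let L be the limit and take ln: ln L = lim (5m + 1)·ln(1 + 4/m) = lim (5m + 1)·(4/m + O(1/m²)) = 20.
Hence L = e^(20).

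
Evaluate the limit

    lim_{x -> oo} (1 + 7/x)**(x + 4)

e^(7)

Let L be the limit and take ln: ln L = lim (x + 4)·ln(1 + 7/x) = lim (x + 4)·(7/x + O(1/x²)) = 7.
Hence L = e^(7).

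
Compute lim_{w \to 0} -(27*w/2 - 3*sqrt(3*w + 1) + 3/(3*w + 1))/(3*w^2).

Substitution gives 0/0; apply L'Hôpital's rule 2 times.
After differentiating numerator and denominator 2 times the quotient is (54/(3*w + 1)^3 + 27/(4*(3*w + 1)^(3/2)))/(-6); at w = 0 this is -81/8.

-81/8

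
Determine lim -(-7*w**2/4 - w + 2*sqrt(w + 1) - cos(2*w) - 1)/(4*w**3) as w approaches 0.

-1/32

Substitution gives 0/0; apply L'Hôpital's rule 3 times.
After differentiating numerator and denominator 3 times the quotient is (-8*sin(2*w) + 3/(4*(w + 1)^(5/2)))/(-24); at w = 0 this is -1/32.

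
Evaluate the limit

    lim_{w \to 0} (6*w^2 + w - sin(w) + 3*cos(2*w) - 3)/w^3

1/6

Substitution gives 0/0; apply L'Hôpital's rule 3 times.
After differentiating numerator and denominator 3 times the quotient is ((48*sin(w) + 1)*cos(w))/(6); at w = 0 this is 1/6.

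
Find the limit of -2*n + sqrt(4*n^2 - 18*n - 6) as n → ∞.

This has the form ∞ − ∞. Multiply and divide by the conjugate √(4*n^2 - 18*n - 6) + 2n.
That gives (-18n - 6) / (√(4*n^2 - 18*n - 6) + 2n).
Divide numerator and denominator by n: the limit is -18/(2·2) = -9/2.

-9/2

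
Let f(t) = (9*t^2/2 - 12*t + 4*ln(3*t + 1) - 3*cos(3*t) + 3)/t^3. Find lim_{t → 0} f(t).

36

Substitution gives 0/0; apply L'Hôpital's rule 3 times.
After differentiating numerator and denominator 3 times the quotient is (-81*sin(3*t) + 216/(3*t + 1)^3)/(6); at t = 0 this is 36.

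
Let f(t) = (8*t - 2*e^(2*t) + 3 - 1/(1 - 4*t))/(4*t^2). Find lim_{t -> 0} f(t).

-5

Substitution gives 0/0; apply L'Hôpital's rule 2 times.
After differentiating numerator and denominator 2 times the quotient is (-8*e^(2*t) + 32/(4*t - 1)^3)/(8); at t = 0 this is -5.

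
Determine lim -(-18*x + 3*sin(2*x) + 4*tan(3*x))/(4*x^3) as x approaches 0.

-8

Substitution gives 0/0; apply L'Hôpital's rule 3 times.
After differentiating numerator and denominator 3 times the quotient is (-24*cos(2*x) + 648*tan(3*x)^4 + 864*tan(3*x)^2 + 216)/(-24); at x = 0 this is -8.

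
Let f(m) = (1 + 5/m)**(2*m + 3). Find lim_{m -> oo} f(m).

Let L be the limit and take ln: ln L = lim (2m + 3)·ln(1 + 5/m) = lim (2m + 3)·(5/m + O(1/m²)) = 10.
Hence L = e^(10).

e^(10)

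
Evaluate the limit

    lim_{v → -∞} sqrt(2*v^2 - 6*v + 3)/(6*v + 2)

-√(2)/6

For large |v|, √(2*v^2 - 6*v + 3) ≈ √2·|v| and the denominator ≈ 6v.
Since v → −∞, |v| = −v, giving −√2/(6) = -√(2)/6.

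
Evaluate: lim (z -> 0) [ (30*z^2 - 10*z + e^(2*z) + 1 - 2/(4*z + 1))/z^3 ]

388/3

Substitution gives 0/0 (the numerator vanishes to order 3).
Expand each term to order z^3: the coefficient of z^3 in e^(2z) is 4/3 and in -2·1/(1 + 4z) is 128.
Lower-order terms cancel with the polynomial part, so the numerator is (388/3)·z^3 + o(z^3), and the limit is (388/3)/(1) = 388/3.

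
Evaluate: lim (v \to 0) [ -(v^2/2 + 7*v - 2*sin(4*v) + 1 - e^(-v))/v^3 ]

-43/2

Substitution gives 0/0 (the numerator vanishes to order 3).
Expand each term to order v^3: the coefficient of v^3 in -2·sin(4v) is 64/3 and in −e^(-v) is 1/6.
Lower-order terms cancel with the polynomial part, so the numerator is (43/2)·v^3 + o(v^3), and the limit is (43/2)/(-1) = -43/2.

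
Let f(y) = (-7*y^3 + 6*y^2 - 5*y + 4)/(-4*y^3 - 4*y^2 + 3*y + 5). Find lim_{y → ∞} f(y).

7/4

Numerator and denominator both have degree 3.
Dividing every term by y^3, all lower-order terms vanish and the limit is the ratio of leading coefficients, -7/(-4) = 7/4.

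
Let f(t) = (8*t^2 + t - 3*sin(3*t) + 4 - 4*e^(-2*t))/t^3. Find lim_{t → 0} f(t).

113/6

Substitution gives 0/0 (the numerator vanishes to order 3).
Expand each term to order t^3: the coefficient of t^3 in -4·e^(-2t) is 16/3 and in -3·sin(3t) is 27/2.
Lower-order terms cancel with the polynomial part, so the numerator is (113/6)·t^3 + o(t^3), and the limit is (113/6)/(1) = 113/6.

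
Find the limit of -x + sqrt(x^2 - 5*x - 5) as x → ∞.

-5/2

This has the form ∞ − ∞. Multiply and divide by the conjugate √(x^2 - 5*x - 5) + x.
That gives (-5x - 5) / (√(x^2 - 5*x - 5) + x).
Divide numerator and denominator by x: the limit is -5/(2·1) = -5/2.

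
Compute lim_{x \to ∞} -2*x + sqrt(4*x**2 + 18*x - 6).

This has the form ∞ − ∞. Multiply and divide by the conjugate √(4*x^2 + 18*x - 6) + 2x.
That gives (18x - 6) / (√(4*x^2 + 18*x - 6) + 2x).
Divide numerator and denominator by x: the limit is 18/(2·2) = 9/2.

9/2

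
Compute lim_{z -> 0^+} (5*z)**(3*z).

1

Base → 0⁺ and exponent → 0⁺: a 0^0 form.
Take logs: 3z·ln(5z). This is 0·(−∞); rewriting as ln(5z)/(1/(3z)) and applying L'Hôpital gives 0.
Hence the limit is e^0 = 1.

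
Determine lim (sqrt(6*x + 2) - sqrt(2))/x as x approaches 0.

Substitution gives 0/0. Multiply numerator and denominator by the conjugate √(2 + 6x) + √2.
The numerator becomes (2 + 6x) − 2 = 6x, so the expression simplifies to 6/(√(2 + 6x) + √2).
Letting x → 0 gives 6/(2√2) = 3*√(2)/2.

3*√(2)/2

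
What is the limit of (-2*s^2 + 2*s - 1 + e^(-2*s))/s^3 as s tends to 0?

-4/3

Direct substitution gives 0/0.
Apply L'Hôpital: lim (-4*s + 2 - 2*e^(-2*s))/(3*s^2), still 0/0.
Apply L'Hôpital: lim (-4 + 4*e^(-2*s))/(6*s), still 0/0.
After 3 applications of L'Hôpital's rule the quotient is (-8*e^(-2*s))/(6); substituting s = 0 gives -4/3.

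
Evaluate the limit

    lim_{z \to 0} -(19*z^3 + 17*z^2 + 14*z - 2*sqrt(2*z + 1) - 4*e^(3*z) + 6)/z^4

49/4

Substitution gives 0/0 (the numerator vanishes to order 4).
Expand each term to order z^4: the coefficient of z^4 in -2·√(1 + 2z) is 5/4 and in -4·e^(3z) is -27/2.
Lower-order terms cancel with the polynomial part, so the numerator is (-49/4)·z^4 + o(z^4), and the limit is (-49/4)/(-1) = 49/4.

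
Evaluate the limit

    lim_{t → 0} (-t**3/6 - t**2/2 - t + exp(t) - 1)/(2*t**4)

1/48

Direct substitution gives 0/0.
Apply L'Hôpital: lim (-t^2/2 - t + e^(t) - 1)/(8*t^3), still 0/0.
Apply L'Hôpital: lim (-t + e^(t) - 1)/(24*t^2), still 0/0.
Apply L'Hôpital: lim (e^(t) - 1)/(48*t), still 0/0.
After 4 applications of L'Hôpital's rule the quotient is (e^(t))/(48); substituting t = 0 gives 1/48.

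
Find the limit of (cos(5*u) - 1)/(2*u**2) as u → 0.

-25/4

Direct substitution gives 0/0.
Apply L'Hôpital: lim (-5*sin(5*u))/(4*u), still 0/0.
After 2 applications of L'Hôpital's rule the quotient is (-25*cos(5*u))/(4); substituting u = 0 gives -25/4.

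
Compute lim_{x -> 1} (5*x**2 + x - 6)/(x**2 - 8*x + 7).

-11/6

At x = 1 both the top and bottom vanish — a removable singularity. Factoring out (x - 1) from each leaves (5*x + 6)/(x - 7), which at x = 1 equals -11/6.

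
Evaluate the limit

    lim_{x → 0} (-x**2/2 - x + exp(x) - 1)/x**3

Direct substitution gives 0/0.
Apply L'Hôpital: lim (-x + e^(x) - 1)/(3*x^2), still 0/0.
Apply L'Hôpital: lim (e^(x) - 1)/(6*x), still 0/0.
After 3 applications of L'Hôpital's rule the quotient is (e^(x))/(6); substituting x = 0 gives 1/6.

1/6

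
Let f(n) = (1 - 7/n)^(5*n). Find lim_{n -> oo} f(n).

The base → 1 and the exponent → ∞: a 1^∞ form.
Take logarithms: (5n)·ln(1 - 7/n). Since ln(1+u) ~ u for small u, this behaves like (5n)·(-7/n) → -35.
So the limit is e^(-35).

e^(-35)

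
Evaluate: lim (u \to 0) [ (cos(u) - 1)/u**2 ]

Direct substitution gives 0/0.
Apply L'Hôpital: lim (-sin(u))/(2*u), still 0/0.
After 2 applications of L'Hôpital's rule the quotient is (-cos(u))/(2); substituting u = 0 gives -1/2.

-1/2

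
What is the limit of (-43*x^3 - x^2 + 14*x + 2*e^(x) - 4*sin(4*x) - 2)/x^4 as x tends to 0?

Substitution gives 0/0 (the numerator vanishes to order 4).
Expand each term to order x^4: the coefficient of x^4 in 2·e^(x) is 1/12 and in -4·sin(4x) is 0.
Lower-order terms cancel with the polynomial part, so the numerator is (1/12)·x^4 + o(x^4), and the limit is (1/12)/(1) = 1/12.

1/12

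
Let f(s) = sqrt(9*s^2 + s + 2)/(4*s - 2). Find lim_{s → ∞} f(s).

3/4

For large |s|, √(9*s^2 + s + 2) ≈ √9·|s| and the denominator ≈ 4s.
Since s → +∞, |s| = s, giving √9/(4) = 3/4.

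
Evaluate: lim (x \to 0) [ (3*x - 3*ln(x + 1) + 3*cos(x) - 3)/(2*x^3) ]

Substitution gives 0/0; apply L'Hôpital's rule 3 times.
After differentiating numerator and denominator 3 times the quotient is (3*sin(x) - 6/(x + 1)^3)/(12); at x = 0 this is -1/2.

-1/2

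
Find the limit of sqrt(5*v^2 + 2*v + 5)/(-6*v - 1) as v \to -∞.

For large |v|, √(5*v^2 + 2*v + 5) ≈ √5·|v| and the denominator ≈ -6v.
Since v → −∞, |v| = −v, giving −√5/(-6) = √(5)/6.

√(5)/6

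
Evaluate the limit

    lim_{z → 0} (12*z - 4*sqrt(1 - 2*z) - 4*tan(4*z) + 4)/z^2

2

Substitution gives 0/0; apply L'Hôpital's rule 2 times.
After differentiating numerator and denominator 2 times the quotient is (-128*tan(4*z)/cos(4*z)^2 + 4/(1 - 2*z)^(3/2))/(2); at z = 0 this is 2.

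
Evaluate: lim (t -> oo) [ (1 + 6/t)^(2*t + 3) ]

Write it as [(1 + 6/t)^t]^(2) · (1 + 6/t)^(3). The bracketed term tends to e^(6) and the second factor to 1, so the limit is e^(12).

e^(12)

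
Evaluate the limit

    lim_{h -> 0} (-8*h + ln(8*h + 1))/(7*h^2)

Direct substitution gives 0/0.
Apply L'Hôpital: lim (-8 + 8/(8*h + 1))/(14*h), still 0/0.
After 2 applications of L'Hôpital's rule the quotient is (-64/(8*h + 1)^2)/(14); substituting h = 0 gives -32/7.

-32/7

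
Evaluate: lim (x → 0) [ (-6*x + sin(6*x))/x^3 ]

-36

Direct substitution gives 0/0.
Apply L'Hôpital: lim (6*cos(6*x) - 6)/(3*x^2), still 0/0.
Apply L'Hôpital: lim (-36*sin(6*x))/(6*x), still 0/0.
After 3 applications of L'Hôpital's rule the quotient is (-216*cos(6*x))/(6); substituting x = 0 gives -36.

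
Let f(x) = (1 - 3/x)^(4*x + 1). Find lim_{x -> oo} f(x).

The base → 1 and the exponent → ∞: a 1^∞ form.
Take logarithms: (4x + 1)·ln(1 - 3/x). Since ln(1+u) ~ u for small u, this behaves like (4x)·(-3/x) → -12.
So the limit is e^(-12).

e^(-12)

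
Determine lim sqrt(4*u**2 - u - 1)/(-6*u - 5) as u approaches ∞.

-1/3

For large |u|, √(4*u^2 - u - 1) ≈ √4·|u| and the denominator ≈ -6u.
Since u → +∞, |u| = u, giving √4/(-6) = -1/3.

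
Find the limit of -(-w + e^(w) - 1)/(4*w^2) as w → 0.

Direct substitution gives 0/0.
Apply L'Hôpital: lim (e^(w) - 1)/(-8*w), still 0/0.
After 2 applications of L'Hôpital's rule the quotient is (e^(w))/(-8); substituting w = 0 gives -1/8.

-1/8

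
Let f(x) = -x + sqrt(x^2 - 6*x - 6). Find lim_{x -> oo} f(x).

-3

This has the form ∞ − ∞. Multiply and divide by the conjugate √(x^2 - 6*x - 6) + x.
That gives (-6x - 6) / (√(x^2 - 6*x - 6) + x).
Divide numerator and denominator by x: the limit is -6/(2·1) = -3.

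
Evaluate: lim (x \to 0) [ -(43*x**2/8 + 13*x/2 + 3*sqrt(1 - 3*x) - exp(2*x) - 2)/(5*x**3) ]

Substitution gives 0/0; apply L'Hôpital's rule 3 times.
After differentiating numerator and denominator 3 times the quotient is (-8*e^(2*x) - 243/(8*(1 - 3*x)^(5/2)))/(-30); at x = 0 this is 307/240.

307/240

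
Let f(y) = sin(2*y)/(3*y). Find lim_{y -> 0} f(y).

Substitution gives 0/0.
Write it as (2/3)·sin(2y)/(2y); since sin(u)/u → 1, the limit is 2/3.

2/3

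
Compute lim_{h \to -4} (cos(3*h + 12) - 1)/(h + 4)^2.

-9/2

Direct substitution gives 0/0.
Apply L'Hôpital: lim (-3*sin(3*h + 12))/(2*h + 8), still 0/0.
After 2 applications of L'Hôpital's rule the quotient is (-9*cos(3*h + 12))/(2); substituting h = -4 gives -9/2.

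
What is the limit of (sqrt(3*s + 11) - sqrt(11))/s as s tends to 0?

Substitution gives 0/0. Multiply numerator and denominator by the conjugate √(11 + 3s) + √11.
The numerator becomes (11 + 3s) − 11 = 3s, so the expression simplifies to 3/(√(11 + 3s) + √11).
Letting s → 0 gives 3/(2√11) = 3*√(11)/22.

3*√(11)/22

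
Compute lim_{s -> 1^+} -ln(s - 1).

As s → 1⁺, s - 1 → 0⁺ and ln(s - 1) → −∞.
Multiplying by -1 gives ∞.

∞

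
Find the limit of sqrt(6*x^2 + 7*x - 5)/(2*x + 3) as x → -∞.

-√(6)/2

For large |x|, √(6*x^2 + 7*x - 5) ≈ √6·|x| and the denominator ≈ 2x.
Since x → −∞, |x| = −x, giving −√6/(2) = -√(6)/2.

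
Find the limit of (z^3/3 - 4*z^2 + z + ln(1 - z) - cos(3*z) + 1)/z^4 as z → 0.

-29/8

Substitution gives 0/0 (the numerator vanishes to order 4).
Expand each term to order z^4: the coefficient of z^4 in −cos(3z) is -27/8 and in ln(1 - z) is -1/4.
Lower-order terms cancel with the polynomial part, so the numerator is (-29/8)·z^4 + o(z^4), and the limit is (-29/8)/(1) = -29/8.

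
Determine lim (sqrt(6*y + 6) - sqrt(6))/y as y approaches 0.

√(6)/2

Substitution gives 0/0. Multiply numerator and denominator by the conjugate √(6 + 6y) + √6.
The numerator becomes (6 + 6y) − 6 = 6y, so the expression simplifies to 6/(√(6 + 6y) + √6).
Letting y → 0 gives 6/(2√6) = √(6)/2.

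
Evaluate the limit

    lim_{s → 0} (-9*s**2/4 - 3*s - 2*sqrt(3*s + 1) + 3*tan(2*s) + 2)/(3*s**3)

37/24

Substitution gives 0/0; apply L'Hôpital's rule 3 times.
After differentiating numerator and denominator 3 times the quotient is (144*tan(2*s)^2/cos(2*s)^2 + 48/cos(2*s)^2 - 81/(4*(3*s + 1)^(5/2)))/(18); at s = 0 this is 37/24.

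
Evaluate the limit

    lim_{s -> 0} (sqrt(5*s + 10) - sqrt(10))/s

Substitution gives 0/0. Multiply numerator and denominator by the conjugate √(10 + 5s) + √10.
The numerator becomes (10 + 5s) − 10 = 5s, so the expression simplifies to 5/(√(10 + 5s) + √10).
Letting s → 0 gives 5/(2√10) = √(10)/4.

√(10)/4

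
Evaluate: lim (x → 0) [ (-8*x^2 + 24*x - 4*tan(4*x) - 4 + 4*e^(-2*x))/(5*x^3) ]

Substitution gives 0/0 (the numerator vanishes to order 3).
Expand each term to order x^3: the coefficient of x^3 in -4·tan(4x) is -256/3 and in 4·e^(-2x) is -16/3.
Lower-order terms cancel with the polynomial part, so the numerator is (-272/3)·x^3 + o(x^3), and the limit is (-272/3)/(5) = -272/15.

-272/15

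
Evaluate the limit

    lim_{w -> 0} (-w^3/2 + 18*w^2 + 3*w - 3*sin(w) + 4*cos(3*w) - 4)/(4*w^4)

Substitution gives 0/0 (the numerator vanishes to order 4).
Expand each term to order w^4: the coefficient of w^4 in 4·cos(3w) is 27/2 and in -3·sin(w) is 0.
Lower-order terms cancel with the polynomial part, so the numerator is (27/2)·w^4 + o(w^4), and the limit is (27/2)/(4) = 27/8.

27/8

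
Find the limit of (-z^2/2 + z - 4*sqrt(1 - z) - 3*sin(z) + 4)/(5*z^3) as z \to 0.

Substitution gives 0/0 (the numerator vanishes to order 3).
Expand each term to order z^3: the coefficient of z^3 in -4·√(1 - z) is 1/4 and in -3·sin(z) is 1/2.
Lower-order terms cancel with the polynomial part, so the numerator is (3/4)·z^3 + o(z^3), and the limit is (3/4)/(5) = 3/20.

3/20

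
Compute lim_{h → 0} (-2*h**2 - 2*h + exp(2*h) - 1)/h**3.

4/3

Direct substitution gives 0/0.
Apply L'Hôpital: lim (-4*h + 2*e^(2*h) - 2)/(3*h^2), still 0/0.
Apply L'Hôpital: lim (4*e^(2*h) - 4)/(6*h), still 0/0.
After 3 applications of L'Hôpital's rule the quotient is (8*e^(2*h))/(6); substituting h = 0 gives 4/3.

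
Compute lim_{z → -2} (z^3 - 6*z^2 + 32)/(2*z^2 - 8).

-9/2

At z = -2 both the top and bottom vanish — a removable singularity. Factoring out (z + 2) from each leaves (z^2 - 8*z + 16)/(2*z - 4), which at z = -2 equals -9/2.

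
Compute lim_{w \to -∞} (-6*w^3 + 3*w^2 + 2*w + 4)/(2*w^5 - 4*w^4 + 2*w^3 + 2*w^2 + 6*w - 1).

0

The denominator has degree 5 and the numerator degree 3. Dividing numerator and denominator by w^5 sends every term to 0 except the leading denominator term, so the limit is 0.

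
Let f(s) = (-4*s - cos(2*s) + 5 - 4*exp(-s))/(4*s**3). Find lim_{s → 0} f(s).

1/6

Substitution gives 0/0 (the numerator vanishes to order 3).
Expand each term to order s^3: the coefficient of s^3 in -4·e^(-s) is 2/3 and in −cos(2s) is 0.
Lower-order terms cancel with the polynomial part, so the numerator is (2/3)·s^3 + o(s^3), and the limit is (2/3)/(4) = 1/6.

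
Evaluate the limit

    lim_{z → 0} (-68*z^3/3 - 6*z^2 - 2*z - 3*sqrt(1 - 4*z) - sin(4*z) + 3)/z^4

Substitution gives 0/0; apply L'Hôpital's rule 4 times.
After differentiating numerator and denominator 4 times the quotient is (-256*sin(4*z) + 720/(1 - 4*z)^(7/2))/(24); at z = 0 this is 30.

30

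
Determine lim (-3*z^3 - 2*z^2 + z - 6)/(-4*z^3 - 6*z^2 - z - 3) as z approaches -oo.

Numerator and denominator both have degree 3.
Dividing every term by z^3, all lower-order terms vanish and the limit is the ratio of leading coefficients, -3/(-4) = 3/4.

3/4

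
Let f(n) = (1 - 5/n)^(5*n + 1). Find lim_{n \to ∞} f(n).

Write it as [(1 - 5/n)^n]^(5) · (1 - 5/n)^(1). The bracketed term tends to e^(-5) and the second factor to 1, so the limit is e^(-25).

e^(-25)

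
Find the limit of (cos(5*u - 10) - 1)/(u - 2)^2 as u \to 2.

-25/2

Direct substitution gives 0/0.
Apply L'Hôpital: lim (-5*sin(5*u - 10))/(2*u - 4), still 0/0.
After 2 applications of L'Hôpital's rule the quotient is (-25*cos(5*u - 10))/(2); substituting u = 2 gives -25/2.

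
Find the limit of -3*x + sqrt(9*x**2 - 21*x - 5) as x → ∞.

-7/2

An ∞ − ∞ form. Rationalising with the conjugate, the difference becomes (-21x - 5) / (√(9*x^2 - 21*x - 5) + 3x).
For large x the denominator behaves like 2·3x, so the quotient tends to -21/6 = -7/2.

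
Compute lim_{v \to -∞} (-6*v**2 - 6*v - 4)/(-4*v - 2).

The numerator has higher degree (2 > 1); the quotient behaves like (-6/(-4))·v^1 for large |v|.
As v → −∞ this diverges to -∞.

-∞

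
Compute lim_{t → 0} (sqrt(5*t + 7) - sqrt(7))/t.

A 0/0 form; rationalise with √(7 + 5t) + √7. This collapses the numerator to 5t, leaving 5/(√(7 + 5t) + √7) → 5/(2√7) = 5*√(7)/14.

5*√(7)/14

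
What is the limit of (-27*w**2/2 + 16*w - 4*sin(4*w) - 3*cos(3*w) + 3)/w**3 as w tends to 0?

Substitution gives 0/0; apply L'Hôpital's rule 3 times.
After differentiating numerator and denominator 3 times the quotient is (-81*sin(3*w) + 256*cos(4*w))/(6); at w = 0 this is 128/3.

128/3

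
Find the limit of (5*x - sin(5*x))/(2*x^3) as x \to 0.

Direct substitution gives 0/0.
Apply L'Hôpital: lim (5 - 5*cos(5*x))/(6*x^2), still 0/0.
Apply L'Hôpital: lim (25*sin(5*x))/(12*x), still 0/0.
After 3 applications of L'Hôpital's rule the quotient is (125*cos(5*x))/(12); substituting x = 0 gives 125/12.

125/12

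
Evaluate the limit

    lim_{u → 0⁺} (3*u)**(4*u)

Base → 0⁺ and exponent → 0⁺: a 0^0 form.
Take logs: 4u·ln(3u). This is 0·(−∞); rewriting as ln(3u)/(1/(4u)) and applying L'Hôpital gives 0.
Hence the limit is e^0 = 1.

1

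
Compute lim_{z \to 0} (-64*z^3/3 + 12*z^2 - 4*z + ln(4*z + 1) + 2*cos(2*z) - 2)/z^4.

Substitution gives 0/0 (the numerator vanishes to order 4).
Expand each term to order z^4: the coefficient of z^4 in ln(1 + 4z) is -64 and in 2·cos(2z) is 4/3.
Lower-order terms cancel with the polynomial part, so the numerator is (-188/3)·z^4 + o(z^4), and the limit is (-188/3)/(1) = -188/3.

-188/3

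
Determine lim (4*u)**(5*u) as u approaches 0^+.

1

Base → 0⁺ and exponent → 0⁺: a 0^0 form.
Take logs: 5u·ln(4u). This is 0·(−∞); rewriting as ln(4u)/(1/(5u)) and applying L'Hôpital gives 0.
Hence the limit is e^0 = 1.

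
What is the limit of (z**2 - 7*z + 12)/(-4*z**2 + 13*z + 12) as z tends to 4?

Since z = 4 makes numerator and denominator zero, (z - 4) divides both.
Cancelling it gives (z - 3)/(-4*z - 3); now plug in z = 4 to get -1/19.

-1/19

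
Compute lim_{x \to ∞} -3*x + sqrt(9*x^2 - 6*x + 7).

This has the form ∞ − ∞. Multiply and divide by the conjugate √(9*x^2 - 6*x + 7) + 3x.
That gives (-6x + 7) / (√(9*x^2 - 6*x + 7) + 3x).
Divide numerator and denominator by x: the limit is -6/(2·3) = -1.

-1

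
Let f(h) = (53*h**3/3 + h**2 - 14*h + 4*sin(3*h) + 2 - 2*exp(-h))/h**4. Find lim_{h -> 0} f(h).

-1/12

Substitution gives 0/0 (the numerator vanishes to order 4).
Expand each term to order h^4: the coefficient of h^4 in -2·e^(-h) is -1/12 and in 4·sin(3h) is 0.
Lower-order terms cancel with the polynomial part, so the numerator is (-1/12)·h^4 + o(h^4), and the limit is (-1/12)/(1) = -1/12.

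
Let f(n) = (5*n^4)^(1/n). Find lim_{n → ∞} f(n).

1

Base → ∞ and exponent → 0: an ∞^0 form.
Take logs: (1/n)·ln(5·n^4) = (ln 5 + 4·ln n)/n → 0.
So the limit is e^0 = 1.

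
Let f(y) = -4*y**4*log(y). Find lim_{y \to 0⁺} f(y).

0

This is a 0·(−∞) form. Rewrite as -4·ln(y) / y^(−4) and apply L'Hôpital:
the derivative quotient is -4·(1/y) / (−4·y^(−5)) = (4/4)·y^4 → 0.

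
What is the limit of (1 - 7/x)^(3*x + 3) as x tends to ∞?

e^(-21)

Write it as [(1 - 7/x)^x]^(3) · (1 - 7/x)^(3). The bracketed term tends to e^(-7) and the second factor to 1, so the limit is e^(-21).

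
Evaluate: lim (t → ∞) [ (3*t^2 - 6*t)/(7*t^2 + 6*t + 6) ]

3/7

Numerator and denominator both have degree 2.
Dividing every term by t^2, all lower-order terms vanish and the limit is the ratio of leading coefficients, 3/(7) = 3/7.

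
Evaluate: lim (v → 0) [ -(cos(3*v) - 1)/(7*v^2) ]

9/14

Direct substitution gives 0/0.
Apply L'Hôpital: lim (-3*sin(3*v))/(-14*v), still 0/0.
After 2 applications of L'Hôpital's rule the quotient is (-9*cos(3*v))/(-14); substituting v = 0 gives 9/14.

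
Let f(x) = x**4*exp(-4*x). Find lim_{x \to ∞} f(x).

Write as x^4/e^{4x}, an ∞/∞ form.
Exponential growth dominates any polynomial, so repeated L'Hôpital (or the standard result) gives 0.

0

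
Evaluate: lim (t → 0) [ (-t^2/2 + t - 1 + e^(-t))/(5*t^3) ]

-1/30

Direct substitution gives 0/0.
Apply L'Hôpital: lim (-t + 1 - e^(-t))/(15*t^2), still 0/0.
Apply L'Hôpital: lim (-1 + e^(-t))/(30*t), still 0/0.
After 3 applications of L'Hôpital's rule the quotient is (-e^(-t))/(30); substituting t = 0 gives -1/30.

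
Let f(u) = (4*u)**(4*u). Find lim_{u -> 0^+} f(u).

Base → 0⁺ and exponent → 0⁺: a 0^0 form.
Take logs: 4u·ln(4u). This is 0·(−∞); rewriting as ln(4u)/(1/(4u)) and applying L'Hôpital gives 0.
Hence the limit is e^0 = 1.

1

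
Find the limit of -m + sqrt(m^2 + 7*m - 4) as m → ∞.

7/2

This has the form ∞ − ∞. Multiply and divide by the conjugate √(m^2 + 7*m - 4) + m.
That gives (7m - 4) / (√(m^2 + 7*m - 4) + m).
Divide numerator and denominator by m: the limit is 7/(2·1) = 7/2.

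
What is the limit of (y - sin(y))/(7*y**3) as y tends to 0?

Direct substitution gives 0/0.
Apply L'Hôpital: lim (1 - cos(y))/(21*y^2), still 0/0.
Apply L'Hôpital: lim (sin(y))/(42*y), still 0/0.
After 3 applications of L'Hôpital's rule the quotient is (cos(y))/(42); substituting y = 0 gives 1/42.

1/42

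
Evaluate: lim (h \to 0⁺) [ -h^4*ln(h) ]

0

This is a 0·(−∞) form. Rewrite as -1·ln(h) / h^(−4) and apply L'Hôpital:
the derivative quotient is -1·(1/h) / (−4·h^(−5)) = (1/4)·h^4 → 0.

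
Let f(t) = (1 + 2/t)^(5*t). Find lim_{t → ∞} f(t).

The base → 1 and the exponent → ∞: a 1^∞ form.
Take logarithms: (5t)·ln(1 + 2/t). Since ln(1+u) ~ u for small u, this behaves like (5t)·(2/t) → 10.
So the limit is e^(10).

e^(10)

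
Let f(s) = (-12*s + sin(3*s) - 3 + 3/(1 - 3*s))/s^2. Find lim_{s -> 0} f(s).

27

Substitution gives 0/0 (the numerator vanishes to order 2).
Expand each term to order s^2: the coefficient of s^2 in 3·1/(1 - 3s) is 27 and in sin(3s) is 0.
Lower-order terms cancel with the polynomial part, so the numerator is (27)·s^2 + o(s^2), and the limit is (27)/(1) = 27.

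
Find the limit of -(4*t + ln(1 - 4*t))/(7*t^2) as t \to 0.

Direct substitution gives 0/0.
Apply L'Hôpital: lim (4 - 4/(1 - 4*t))/(-14*t), still 0/0.
After 2 applications of L'Hôpital's rule the quotient is (-16/(1 - 4*t)^2)/(-14); substituting t = 0 gives 8/7.

8/7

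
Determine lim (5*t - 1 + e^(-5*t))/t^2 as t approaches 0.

Direct substitution gives 0/0.
Apply L'Hôpital: lim (5 - 5*e^(-5*t))/(2*t), still 0/0.
After 2 applications of L'Hôpital's rule the quotient is (25*e^(-5*t))/(2); substituting t = 0 gives 25/2.

25/2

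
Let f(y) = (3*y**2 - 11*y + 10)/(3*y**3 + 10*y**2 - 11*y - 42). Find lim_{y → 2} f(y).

1/65

Direct substitution gives 0/0, so factor. Both numerator and denominator have (y - 2) as a factor.
After cancelling, the expression reduces to (3*y - 5)/(3*y^2 + 16*y + 21).
Substituting y = 2 gives 1/65.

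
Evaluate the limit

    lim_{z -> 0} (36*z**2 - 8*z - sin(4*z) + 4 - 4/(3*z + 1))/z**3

356/3

Substitution gives 0/0; apply L'Hôpital's rule 3 times.
After differentiating numerator and denominator 3 times the quotient is (64*cos(4*z) + 648/(3*z + 1)^4)/(6); at z = 0 this is 356/3.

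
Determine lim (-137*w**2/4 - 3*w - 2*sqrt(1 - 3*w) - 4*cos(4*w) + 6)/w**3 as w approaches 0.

27/8

Substitution gives 0/0 (the numerator vanishes to order 3).
Expand each term to order w^3: the coefficient of w^3 in -2·√(1 - 3w) is 27/8 and in -4·cos(4w) is 0.
Lower-order terms cancel with the polynomial part, so the numerator is (27/8)·w^3 + o(w^3), and the limit is (27/8)/(1) = 27/8.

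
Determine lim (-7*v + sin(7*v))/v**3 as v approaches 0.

-343/6

Direct substitution gives 0/0.
Apply L'Hôpital: lim (7*cos(7*v) - 7)/(3*v^2), still 0/0.
Apply L'Hôpital: lim (-49*sin(7*v))/(6*v), still 0/0.
After 3 applications of L'Hôpital's rule the quotient is (-343*cos(7*v))/(6); substituting v = 0 gives -343/6.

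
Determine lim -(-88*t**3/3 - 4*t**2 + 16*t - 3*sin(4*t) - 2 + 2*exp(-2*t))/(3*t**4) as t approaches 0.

Substitution gives 0/0; apply L'Hôpital's rule 4 times.
After differentiating numerator and denominator 4 times the quotient is (-768*sin(4*t) + 32*e^(-2*t))/(-72); at t = 0 this is -4/9.

-4/9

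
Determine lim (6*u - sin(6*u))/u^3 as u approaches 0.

36

Direct substitution gives 0/0.
Apply L'Hôpital: lim (6 - 6*cos(6*u))/(3*u^2), still 0/0.
Apply L'Hôpital: lim (36*sin(6*u))/(6*u), still 0/0.
After 3 applications of L'Hôpital's rule the quotient is (216*cos(6*u))/(6); substituting u = 0 gives 36.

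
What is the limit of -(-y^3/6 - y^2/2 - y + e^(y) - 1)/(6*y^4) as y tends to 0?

Direct substitution gives 0/0.
Apply L'Hôpital: lim (-y^2/2 - y + e^(y) - 1)/(-24*y^3), still 0/0.
Apply L'Hôpital: lim (-y + e^(y) - 1)/(-72*y^2), still 0/0.
Apply L'Hôpital: lim (e^(y) - 1)/(-144*y), still 0/0.
After 4 applications of L'Hôpital's rule the quotient is (e^(y))/(-144); substituting y = 0 gives -1/144.

-1/144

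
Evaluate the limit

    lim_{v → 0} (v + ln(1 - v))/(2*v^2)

-1/4

Direct substitution gives 0/0.
Apply L'Hôpital: lim (1 - 1/(1 - v))/(4*v), still 0/0.
After 2 applications of L'Hôpital's rule the quotient is (-1/(1 - v)^2)/(4); substituting v = 0 gives -1/4.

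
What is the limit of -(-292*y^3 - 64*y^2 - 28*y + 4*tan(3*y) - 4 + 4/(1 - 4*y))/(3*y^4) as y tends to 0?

-1024/3

Substitution gives 0/0 (the numerator vanishes to order 4).
Expand each term to order y^4: the coefficient of y^4 in 4·tan(3y) is 0 and in 4·1/(1 - 4y) is 1024.
Lower-order terms cancel with the polynomial part, so the numerator is (1024)·y^4 + o(y^4), and the limit is (1024)/(-3) = -1024/3.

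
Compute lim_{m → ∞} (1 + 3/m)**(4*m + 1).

e^(12)

The base → 1 and the exponent → ∞: a 1^∞ form.
Take logarithms: (4m + 1)·ln(1 + 3/m). Since ln(1+u) ~ u for small u, this behaves like (4m)·(3/m) → 12.
So the limit is e^(12).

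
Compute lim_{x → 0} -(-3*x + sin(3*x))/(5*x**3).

9/10

Direct substitution gives 0/0.
Apply L'Hôpital: lim (3*cos(3*x) - 3)/(-15*x^2), still 0/0.
Apply L'Hôpital: lim (-9*sin(3*x))/(-30*x), still 0/0.
After 3 applications of L'Hôpital's rule the quotient is (-27*cos(3*x))/(-30); substituting x = 0 gives 9/10.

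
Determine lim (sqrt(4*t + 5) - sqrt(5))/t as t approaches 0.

Substitution gives 0/0. Multiply numerator and denominator by the conjugate √(5 + 4t) + √5.
The numerator becomes (5 + 4t) − 5 = 4t, so the expression simplifies to 4/(√(5 + 4t) + √5).
Letting t → 0 gives 4/(2√5) = 2*√(5)/5.

2*√(5)/5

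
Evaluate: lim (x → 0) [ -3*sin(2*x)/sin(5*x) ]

Substitution gives 0/0.
Divide numerator and denominator by x: sin(2x)/x → 2 and sin(5x)/x → 5, so the limit is -3·2/5 = -6/5.

-6/5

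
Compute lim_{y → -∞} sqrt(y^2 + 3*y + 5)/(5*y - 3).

-1/5

For large |y|, √(y^2 + 3*y + 5) ≈ √1·|y| and the denominator ≈ 5y.
Since y → −∞, |y| = −y, giving −√1/(5) = -1/5.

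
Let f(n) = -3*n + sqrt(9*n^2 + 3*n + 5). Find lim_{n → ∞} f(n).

1/2

This has the form ∞ − ∞. Multiply and divide by the conjugate √(9*n^2 + 3*n + 5) + 3n.
That gives (3n + 5) / (√(9*n^2 + 3*n + 5) + 3n).
Divide numerator and denominator by n: the limit is 3/(2·3) = 1/2.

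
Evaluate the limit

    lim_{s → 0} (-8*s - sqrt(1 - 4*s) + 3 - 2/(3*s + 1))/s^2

-16

Substitution gives 0/0 (the numerator vanishes to order 2).
Expand each term to order s^2: the coefficient of s^2 in -2·1/(1 + 3s) is -18 and in −√(1 - 4s) is 2.
Lower-order terms cancel with the polynomial part, so the numerator is (-16)·s^2 + o(s^2), and the limit is (-16)/(1) = -16.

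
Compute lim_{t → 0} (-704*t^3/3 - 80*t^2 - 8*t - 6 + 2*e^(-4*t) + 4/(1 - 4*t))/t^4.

3136/3

Substitution gives 0/0; apply L'Hôpital's rule 4 times.
After differentiating numerator and denominator 4 times the quotient is (512*e^(-4*t) - 24576/(4*t - 1)^5)/(24); at t = 0 this is 3136/3.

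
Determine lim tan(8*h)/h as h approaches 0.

Substitution gives 0/0.
Since tan(u)/u → 1 as u → 0, tan(8h)/(8h) → 1 and the limit is 8.

8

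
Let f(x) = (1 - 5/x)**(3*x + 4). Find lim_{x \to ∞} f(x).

Let L be the limit and take ln: ln L = lim (3x + 4)·ln(1 - 5/x) = lim (3x + 4)·(-5/x + O(1/x²)) = -15.
Hence L = e^(-15).

e^(-15)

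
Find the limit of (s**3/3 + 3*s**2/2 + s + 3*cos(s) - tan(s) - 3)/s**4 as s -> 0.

1/8

Substitution gives 0/0 (the numerator vanishes to order 4).
Expand each term to order s^4: the coefficient of s^4 in 3·cos(s) is 1/8 and in −tan(s) is 0.
Lower-order terms cancel with the polynomial part, so the numerator is (1/8)·s^4 + o(s^4), and the limit is (1/8)/(1) = 1/8.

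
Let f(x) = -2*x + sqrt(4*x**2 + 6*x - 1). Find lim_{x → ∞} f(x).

3/2

An ∞ − ∞ form. Rationalising with the conjugate, the difference becomes (6x - 1) / (√(4*x^2 + 6*x - 1) + 2x).
For large x the denominator behaves like 2·2x, so the quotient tends to 6/4 = 3/2.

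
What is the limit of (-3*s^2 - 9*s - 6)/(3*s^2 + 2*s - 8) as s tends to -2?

Direct substitution gives 0/0, so factor. Both numerator and denominator have (s + 2) as a factor.
After cancelling, the expression reduces to (-3*s - 3)/(3*s - 4).
Substituting s = -2 gives -3/10.

-3/10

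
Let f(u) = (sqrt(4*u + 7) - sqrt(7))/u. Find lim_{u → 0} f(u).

2*√(7)/7

A 0/0 form; rationalise with √(7 + 4u) + √7. This collapses the numerator to 4u, leaving 4/(√(7 + 4u) + √7) → 4/(2√7) = 2*√(7)/7.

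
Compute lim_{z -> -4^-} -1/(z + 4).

As z → -4⁻, (z + 4) → 0⁻, so (z + 4)^1 → 0⁻ and -1/(z + 4)^1 → ∞.

∞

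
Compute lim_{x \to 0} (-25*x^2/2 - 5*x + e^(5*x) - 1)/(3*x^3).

125/18

Direct substitution gives 0/0.
Apply L'Hôpital: lim (-25*x + 5*e^(5*x) - 5)/(9*x^2), still 0/0.
Apply L'Hôpital: lim (25*e^(5*x) - 25)/(18*x), still 0/0.
After 3 applications of L'Hôpital's rule the quotient is (125*e^(5*x))/(18); substituting x = 0 gives 125/18.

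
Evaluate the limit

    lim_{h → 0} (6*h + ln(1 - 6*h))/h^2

Direct substitution gives 0/0.
Apply L'Hôpital: lim (6 - 6/(1 - 6*h))/(2*h), still 0/0.
After 2 applications of L'Hôpital's rule the quotient is (-36/(1 - 6*h)^2)/(2); substituting h = 0 gives -18.

-18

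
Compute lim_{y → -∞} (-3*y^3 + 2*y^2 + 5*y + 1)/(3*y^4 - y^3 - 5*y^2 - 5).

The denominator has degree 4 and the numerator degree 3. Dividing numerator and denominator by y^4 sends every term to 0 except the leading denominator term, so the limit is 0.

0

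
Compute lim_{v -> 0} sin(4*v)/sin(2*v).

Substitution gives 0/0.
Divide numerator and denominator by v: sin(4v)/v → 4 and sin(2v)/v → 2, so the limit is 1·4/2 = 2.

2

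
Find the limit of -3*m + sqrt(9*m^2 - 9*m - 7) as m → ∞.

This has the form ∞ − ∞. Multiply and divide by the conjugate √(9*m^2 - 9*m - 7) + 3m.
That gives (-9m - 7) / (√(9*m^2 - 9*m - 7) + 3m).
Divide numerator and denominator by m: the limit is -9/(2·3) = -3/2.

-3/2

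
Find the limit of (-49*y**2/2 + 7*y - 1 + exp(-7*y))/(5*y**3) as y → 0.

Direct substitution gives 0/0.
Apply L'Hôpital: lim (-49*y + 7 - 7*e^(-7*y))/(15*y^2), still 0/0.
Apply L'Hôpital: lim (-49 + 49*e^(-7*y))/(30*y), still 0/0.
After 3 applications of L'Hôpital's rule the quotient is (-343*e^(-7*y))/(30); substituting y = 0 gives -343/30.

-343/30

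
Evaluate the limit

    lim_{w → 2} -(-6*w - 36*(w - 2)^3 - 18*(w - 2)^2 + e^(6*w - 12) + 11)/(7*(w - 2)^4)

Direct substitution gives 0/0.
Apply L'Hôpital: lim (-36*w - 108*(w - 2)^2 + 6*e^(6*w - 12) + 66)/(-28*(w - 2)^3), still 0/0.
Apply L'Hôpital: lim (-216*w + 36*e^(6*w - 12) + 396)/(-84*(w - 2)^2), still 0/0.
Apply L'Hôpital: lim (216*e^(6*w - 12) - 216)/(336 - 168*w), still 0/0.
After 4 applications of L'Hôpital's rule the quotient is (1296*e^(6*w - 12))/(-168); substituting w = 2 gives -54/7.

-54/7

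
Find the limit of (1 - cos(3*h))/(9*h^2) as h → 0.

Substitution gives 0/0.
Use (1 − cos u)/u² → 1/2 with u = 3h: the limit is 3²/(2·9) = 1/2.

1/2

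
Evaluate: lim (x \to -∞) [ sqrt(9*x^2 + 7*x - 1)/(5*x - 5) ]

-3/5

For large |x|, √(9*x^2 + 7*x - 1) ≈ √9·|x| and the denominator ≈ 5x.
Since x → −∞, |x| = −x, giving −√9/(5) = -3/5.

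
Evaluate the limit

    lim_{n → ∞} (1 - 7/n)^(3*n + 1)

e^(-21)

Write it as [(1 - 7/n)^n]^(3) · (1 - 7/n)^(1). The bracketed term tends to e^(-7) and the second factor to 1, so the limit is e^(-21).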